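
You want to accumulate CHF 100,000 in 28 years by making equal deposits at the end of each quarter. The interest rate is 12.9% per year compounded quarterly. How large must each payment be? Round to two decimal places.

CHF 94.89

Level ordinary annuity; solve FV = PMT × [((1+r)^n − 1)/r] for PMT.
Periodic rate r = 0.129/4 per quarter; n is counted in quarters.
With n = 112: PMT = 100,000 / ([((1+r)^n − 1)/r]) = CHF 94.89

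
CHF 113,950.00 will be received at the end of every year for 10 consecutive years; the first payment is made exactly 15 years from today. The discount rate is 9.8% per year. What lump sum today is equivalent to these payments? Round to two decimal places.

CHF 190,771.40

Ordinary annuity of 10 payments, first payment at period 15.
Periodic rate r = 0.098 per year.
The ordinary-annuity PV formula values the stream one period before the first payment (period 14); discount that back 14 periods:
PV₀ = 113,950 × [1 − (1+r)^−10] / r × (1+r)^−14 = CHF 190,771.40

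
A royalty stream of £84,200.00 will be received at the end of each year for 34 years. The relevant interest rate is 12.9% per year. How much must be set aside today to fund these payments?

£642,166.19

This is an ordinary annuity: 34 payments of £84,200.00 at the end of each year.
Periodic rate r = 0.129 per year.
PV = PMT × [(1 − (1+r)^−n)/r] = 84,200 × [1 − (1+r)^−34] / r = £642,166.19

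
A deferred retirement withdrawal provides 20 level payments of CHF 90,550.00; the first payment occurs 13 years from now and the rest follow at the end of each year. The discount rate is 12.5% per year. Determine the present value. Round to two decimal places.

Ordinary annuity of 20 payments, first payment at period 13.
Periodic rate r = 0.125 per year.
The ordinary-annuity PV formula values the stream one period before the first payment (period 12); discount that back 12 periods:
PV₀ = 90,550 × [1 − (1+r)^−20] / r × (1+r)^−12 = CHF 159,543.06

CHF 159,543.06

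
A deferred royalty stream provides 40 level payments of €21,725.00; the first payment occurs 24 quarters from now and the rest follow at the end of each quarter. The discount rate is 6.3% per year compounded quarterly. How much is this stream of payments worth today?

€447,544.23

Ordinary annuity of 40 payments, first payment at period 24.
Periodic rate r = 0.063/4 per quarter; n is counted in quarters.
The ordinary-annuity PV formula values the stream one period before the first payment (period 23); discount that back 23 periods:
PV₀ = 21,725 × [1 − (1+r)^−40] / r × (1+r)^−23 = €447,544.23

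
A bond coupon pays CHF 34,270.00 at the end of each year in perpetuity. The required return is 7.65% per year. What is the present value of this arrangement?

Periodic rate r = 0.0765 per year.
Level perpetuity: PV = PMT / r = 34,270 / (0.0765) = CHF 447,973.86.

CHF 447,973.86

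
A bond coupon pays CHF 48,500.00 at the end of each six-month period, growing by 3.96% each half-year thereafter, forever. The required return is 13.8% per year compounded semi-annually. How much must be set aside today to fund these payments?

Periodic rate r = 0.138/2 per half-year.
Growing perpetuity (Gordon): PV = PMT₁ / (r − g) = 48,500 / (r − 0.0396) = CHF 1,649,659.86.

CHF 1,649,659.86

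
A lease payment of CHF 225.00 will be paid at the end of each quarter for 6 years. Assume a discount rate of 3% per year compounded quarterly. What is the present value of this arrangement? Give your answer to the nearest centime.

CHF 4,925.06

This is an ordinary annuity: 24 payments of CHF 225.00 at the end of each quarter.
Periodic rate r = 0.03/4 per quarter; n is counted in quarters.
PV = PMT × [(1 − (1+r)^−n)/r] = 225 × [1 − (1+r)^−24] / r = CHF 4,925.06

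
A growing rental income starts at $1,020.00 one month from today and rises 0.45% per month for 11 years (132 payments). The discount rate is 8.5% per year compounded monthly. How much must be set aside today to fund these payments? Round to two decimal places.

$113,533.35

Periodic rate r = 0.085/12 per month; n is counted in months.
Growing ordinary annuity: PV = PMT₁ × [1 − ((1+g)/(1+r))^n] / (r − g) = 1,020 × [1 − ((1+0.0045)/(1+r))^132] / (r − 0.0045) = $113,533.35.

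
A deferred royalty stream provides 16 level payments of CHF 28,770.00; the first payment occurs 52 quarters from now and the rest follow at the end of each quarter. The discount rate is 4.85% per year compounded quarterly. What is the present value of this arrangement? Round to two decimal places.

Ordinary annuity of 16 payments, first payment at period 52.
Periodic rate r = 0.0485/4 per quarter; n is counted in quarters.
The ordinary-annuity PV formula values the stream one period before the first payment (period 51); discount that back 51 periods:
PV₀ = 28,770 × [1 − (1+r)^−16] / r × (1+r)^−51 = CHF 225,059.75

CHF 225,059.75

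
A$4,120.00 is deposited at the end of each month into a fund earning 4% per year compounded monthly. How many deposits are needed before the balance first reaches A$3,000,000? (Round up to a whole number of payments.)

371 payments

Periodic rate r = 0.04/12 per month; n is counted in months.
Ordinary annuity FV: 3,000,000 = 4,120 × [((1+r)^n − 1)/r].
(1+r)^n = 1 + 3,000,000 × r / 4,120, so n = ln(1 + 3,000,000·r/4,120) / ln(1+r) = 370.14.
Round up to a whole number of payments: n = 371.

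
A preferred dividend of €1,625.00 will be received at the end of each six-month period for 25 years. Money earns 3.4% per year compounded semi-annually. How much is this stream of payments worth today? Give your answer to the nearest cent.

€54,439.47

This is an ordinary annuity: 50 payments of €1,625.00 at the end of each six-month period.
Periodic rate r = 0.034/2 per half-year; n is counted in half-years.
PV = PMT × [(1 − (1+r)^−n)/r] = 1,625 × [1 − (1+r)^−50] / r = €54,439.47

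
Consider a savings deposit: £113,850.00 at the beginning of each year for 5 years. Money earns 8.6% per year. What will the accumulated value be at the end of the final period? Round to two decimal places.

£734,081.32

This is an annuity due: 5 deposits of £113,850.00 at the beginning of each year.
Periodic rate r = 0.086 per year.
FV = PMT × [((1+r)^n − 1)/r] × (1+r) = 113,850 × [(1+r)^5 − 1] / r × (1+r) = £734,081.32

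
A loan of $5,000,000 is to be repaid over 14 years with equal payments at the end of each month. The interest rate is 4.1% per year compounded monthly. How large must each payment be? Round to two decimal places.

Level ordinary annuity; solve PV = PMT × [(1 − (1+r)^−n)/r] for PMT.
Periodic rate r = 0.041/12 per month; n is counted in months.
With n = 168: PMT = 5,000,000 / ([(1 − (1+r)^−n)/r]) = $39,165.72

$39,165.72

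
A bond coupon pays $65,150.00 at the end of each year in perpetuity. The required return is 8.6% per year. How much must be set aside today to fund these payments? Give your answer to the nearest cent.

$757,558.14

Periodic rate r = 0.086 per year.
Level perpetuity: PV = PMT / r = 65,150 / (0.086) = $757,558.14.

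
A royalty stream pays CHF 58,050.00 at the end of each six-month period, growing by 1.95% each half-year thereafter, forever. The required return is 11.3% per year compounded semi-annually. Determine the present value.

Periodic rate r = 0.113/2 per half-year.
Growing perpetuity (Gordon): PV = PMT₁ / (r − g) = 58,050 / (r − 0.0195) = CHF 1,568,918.92.

CHF 1,568,918.92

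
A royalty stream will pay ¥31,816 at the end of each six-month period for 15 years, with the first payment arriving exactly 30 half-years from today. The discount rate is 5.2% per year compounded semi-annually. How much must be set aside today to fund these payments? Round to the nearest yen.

Ordinary annuity of 30 payments, first payment at period 30.
Periodic rate r = 0.052/2 per half-year; n is counted in half-years.
The ordinary-annuity PV formula values the stream one period before the first payment (period 29); discount that back 29 periods:
PV₀ = 31,816 × [1 − (1+r)^−30] / r × (1+r)^−29 = ¥312,158

¥312,158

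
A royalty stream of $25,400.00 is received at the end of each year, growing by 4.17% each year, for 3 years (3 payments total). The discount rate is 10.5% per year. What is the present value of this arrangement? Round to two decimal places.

Periodic rate r = 0.105 per year.
Growing ordinary annuity: PV = PMT₁ × [1 − ((1+g)/(1+r))^n] / (r − g) = 25,400 × [1 − ((1+0.0417)/(1+r))^3] / (r − 0.0417) = $65,084.37.

$65,084.37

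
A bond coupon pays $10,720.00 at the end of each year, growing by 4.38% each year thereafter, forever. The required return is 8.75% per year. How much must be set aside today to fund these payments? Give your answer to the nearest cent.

Periodic rate r = 0.0875 per year.
Growing perpetuity (Gordon): PV = PMT₁ / (r − g) = 10,720 / (r − 0.0438) = $245,308.92.

$245,308.92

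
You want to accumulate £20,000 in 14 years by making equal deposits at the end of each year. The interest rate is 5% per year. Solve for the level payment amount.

Level ordinary annuity; solve FV = PMT × [((1+r)^n − 1)/r] for PMT.
Periodic rate r = 0.05 per year.
With n = 14: PMT = 20,000 / ([((1+r)^n − 1)/r]) = £1,020.48

£1,020.48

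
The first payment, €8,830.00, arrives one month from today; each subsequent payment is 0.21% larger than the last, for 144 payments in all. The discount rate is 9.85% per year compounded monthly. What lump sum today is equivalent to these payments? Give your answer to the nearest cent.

€843,020.17

Periodic rate r = 0.0985/12 per month; n is counted in months.
Growing ordinary annuity: PV = PMT₁ × [1 − ((1+g)/(1+r))^n] / (r − g) = 8,830 × [1 − ((1+0.0021)/(1+r))^144] / (r − 0.0021) = €843,020.17.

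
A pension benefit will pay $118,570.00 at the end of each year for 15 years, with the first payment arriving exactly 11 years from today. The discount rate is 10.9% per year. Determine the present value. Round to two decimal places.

$304,678.77

Ordinary annuity of 15 payments, first payment at period 11.
Periodic rate r = 0.109 per year.
The ordinary-annuity PV formula values the stream one period before the first payment (period 10); discount that back 10 periods:
PV₀ = 118,570 × [1 − (1+r)^−15] / r × (1+r)^−10 = $304,678.77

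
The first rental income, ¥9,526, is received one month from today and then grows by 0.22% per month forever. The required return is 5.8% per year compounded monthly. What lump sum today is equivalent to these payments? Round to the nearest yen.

¥3,617,468

Periodic rate r = 0.058/12 per month.
Growing perpetuity (Gordon): PV = PMT₁ / (r − g) = 9,526 / (r − 0.0022) = ¥3,617,468.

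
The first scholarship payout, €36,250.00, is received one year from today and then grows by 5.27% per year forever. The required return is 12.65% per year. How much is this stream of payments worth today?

€491,192.41

Periodic rate r = 0.1265 per year.
Growing perpetuity (Gordon): PV = PMT₁ / (r − g) = 36,250 / (r − 0.0527) = €491,192.41.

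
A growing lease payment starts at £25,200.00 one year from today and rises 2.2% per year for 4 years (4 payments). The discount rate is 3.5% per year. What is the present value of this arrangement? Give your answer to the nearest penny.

£95,571.71

Periodic rate r = 0.035 per year.
Growing ordinary annuity: PV = PMT₁ × [1 − ((1+g)/(1+r))^n] / (r − g) = 25,200 × [1 − ((1+0.022)/(1+r))^4] / (r − 0.022) = £95,571.71.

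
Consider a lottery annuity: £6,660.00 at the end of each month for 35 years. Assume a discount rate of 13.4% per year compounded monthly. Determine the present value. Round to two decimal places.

This is an ordinary annuity: 420 payments of £6,660.00 at the end of each month.
Periodic rate r = 0.134/12 per month; n is counted in months.
PV = PMT × [(1 − (1+r)^−n)/r] = 6,660 × [1 − (1+r)^−420] / r = £590,794.52

£590,794.52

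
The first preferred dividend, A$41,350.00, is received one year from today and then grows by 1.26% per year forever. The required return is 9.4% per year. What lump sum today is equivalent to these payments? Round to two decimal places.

Periodic rate r = 0.094 per year.
Growing perpetuity (Gordon): PV = PMT₁ / (r − g) = 41,350 / (r − 0.0126) = A$507,985.26.

A$507,985.26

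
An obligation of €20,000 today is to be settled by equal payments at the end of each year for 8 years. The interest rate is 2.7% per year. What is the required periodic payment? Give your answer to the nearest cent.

€2,813.18

Level ordinary annuity; solve PV = PMT × [(1 − (1+r)^−n)/r] for PMT.
Periodic rate r = 0.027 per year.
With n = 8: PMT = 20,000 / ([(1 − (1+r)^−n)/r]) = €2,813.18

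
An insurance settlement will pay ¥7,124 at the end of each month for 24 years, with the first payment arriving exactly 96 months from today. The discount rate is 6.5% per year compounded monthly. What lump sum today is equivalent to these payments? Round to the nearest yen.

Ordinary annuity of 288 payments, first payment at period 96.
Periodic rate r = 0.065/12 per month; n is counted in months.
The ordinary-annuity PV formula values the stream one period before the first payment (period 95); discount that back 95 periods:
PV₀ = 7,124 × [1 − (1+r)^−288] / r × (1+r)^−95 = ¥621,125

¥621,125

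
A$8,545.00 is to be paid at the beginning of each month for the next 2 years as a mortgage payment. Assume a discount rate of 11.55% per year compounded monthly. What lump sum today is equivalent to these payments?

This is an annuity due: 24 payments of A$8,545.00 at the beginning of each month.
Periodic rate r = 0.1155/12 per month; n is counted in months.
PV = PMT × [(1 − (1+r)^−n)/r] × (1+r) = 8,545 × [1 − (1+r)^−24] / r × (1+r) = A$184,092.68

A$184,092.68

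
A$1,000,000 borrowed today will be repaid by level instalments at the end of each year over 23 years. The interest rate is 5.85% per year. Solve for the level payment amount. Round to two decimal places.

Level ordinary annuity; solve PV = PMT × [(1 − (1+r)^−n)/r] for PMT.
Periodic rate r = 0.0585 per year.
With n = 23: PMT = 1,000,000 / ([(1 − (1+r)^−n)/r]) = A$80,188.00

A$80,188.00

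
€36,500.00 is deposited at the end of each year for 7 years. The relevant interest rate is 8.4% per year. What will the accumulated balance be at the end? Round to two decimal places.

This is an ordinary annuity: 7 deposits of €36,500.00 at the end of each year.
Periodic rate r = 0.084 per year.
FV = PMT × [((1+r)^n − 1)/r] = 36,500 × [(1+r)^7 − 1] / r = €329,696.46

€329,696.46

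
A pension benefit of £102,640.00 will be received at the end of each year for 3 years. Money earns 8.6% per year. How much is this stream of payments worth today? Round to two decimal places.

£261,675.48

This is an ordinary annuity: 3 payments of £102,640.00 at the end of each year.
Periodic rate r = 0.086 per year.
PV = PMT × [(1 − (1+r)^−n)/r] = 102,640 × [1 − (1+r)^−3] / r = £261,675.48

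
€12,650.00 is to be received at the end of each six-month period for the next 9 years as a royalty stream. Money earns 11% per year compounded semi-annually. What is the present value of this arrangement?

€142,262.84

This is an ordinary annuity: 18 payments of €12,650.00 at the end of each six-month period.
Periodic rate r = 0.11/2 per half-year; n is counted in half-years.
PV = PMT × [(1 − (1+r)^−n)/r] = 12,650 × [1 − (1+r)^−18] / r = €142,262.84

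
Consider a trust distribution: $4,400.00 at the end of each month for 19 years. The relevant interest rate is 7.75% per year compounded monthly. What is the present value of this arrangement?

$524,293.89

This is an ordinary annuity: 228 payments of $4,400.00 at the end of each month.
Periodic rate r = 0.0775/12 per month; n is counted in months.
PV = PMT × [(1 − (1+r)^−n)/r] = 4,400 × [1 − (1+r)^−228] / r = $524,293.89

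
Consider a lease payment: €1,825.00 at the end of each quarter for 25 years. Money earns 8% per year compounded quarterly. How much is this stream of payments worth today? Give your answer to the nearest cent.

€78,654.49

This is an ordinary annuity: 100 payments of €1,825.00 at the end of each quarter.
Periodic rate r = 0.08/4 per quarter; n is counted in quarters.
PV = PMT × [(1 − (1+r)^−n)/r] = 1,825 × [1 − (1+r)^−100] / r = €78,654.49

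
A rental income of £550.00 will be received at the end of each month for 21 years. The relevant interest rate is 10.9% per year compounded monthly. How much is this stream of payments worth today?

£54,348.84

This is an ordinary annuity: 252 payments of £550.00 at the end of each month.
Periodic rate r = 0.109/12 per month; n is counted in months.
PV = PMT × [(1 − (1+r)^−n)/r] = 550 × [1 − (1+r)^−252] / r = £54,348.84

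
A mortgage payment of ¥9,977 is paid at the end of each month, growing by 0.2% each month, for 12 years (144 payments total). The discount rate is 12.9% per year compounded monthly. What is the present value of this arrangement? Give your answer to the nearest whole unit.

Periodic rate r = 0.129/12 per month; n is counted in months.
Growing ordinary annuity: PV = PMT₁ × [1 − ((1+g)/(1+r))^n] / (r − g) = 9,977 × [1 − ((1+0.002)/(1+r))^144] / (r − 0.002) = ¥814,209.

¥814,209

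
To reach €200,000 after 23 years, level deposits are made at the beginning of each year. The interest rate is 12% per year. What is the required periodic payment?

Level annuity due; solve FV = PMT × [((1+r)^n − 1)/r] × (1+r) for PMT.
Periodic rate r = 0.12 per year.
With n = 23: PMT = 200,000 / ([((1+r)^n − 1)/r] × (1+r)) = €1,707.14

€1,707.14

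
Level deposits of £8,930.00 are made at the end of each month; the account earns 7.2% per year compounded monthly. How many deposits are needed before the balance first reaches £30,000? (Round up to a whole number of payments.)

Periodic rate r = 0.072/12 per month; n is counted in months.
Ordinary annuity FV: 30,000 = 8,930 × [((1+r)^n − 1)/r].
(1+r)^n = 1 + 30,000 × r / 8,930, so n = ln(1 + 30,000·r/8,930) / ln(1+r) = 3.34.
Round up to a whole number of payments: n = 4.

4 payments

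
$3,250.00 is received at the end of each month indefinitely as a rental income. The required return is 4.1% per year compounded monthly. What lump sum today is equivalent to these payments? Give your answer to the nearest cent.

Periodic rate r = 0.041/12 per month.
Level perpetuity: PV = PMT / r = 3,250 / (0.041/12) = $951,219.51.

$951,219.51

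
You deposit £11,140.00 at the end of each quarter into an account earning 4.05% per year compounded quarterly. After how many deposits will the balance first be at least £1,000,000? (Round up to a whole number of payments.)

Periodic rate r = 0.0405/4 per quarter; n is counted in quarters.
Ordinary annuity FV: 1,000,000 = 11,140 × [((1+r)^n − 1)/r].
(1+r)^n = 1 + 1,000,000 × r / 11,140, so n = ln(1 + 1,000,000·r/11,140) / ln(1+r) = 64.18.
Round up to a whole number of payments: n = 65.

65 payments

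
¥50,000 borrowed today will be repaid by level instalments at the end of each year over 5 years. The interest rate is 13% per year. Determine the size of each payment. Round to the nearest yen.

¥14,216

Level ordinary annuity; solve PV = PMT × [(1 − (1+r)^−n)/r] for PMT.
Periodic rate r = 0.13 per year.
With n = 5: PMT = 50,000 / ([(1 − (1+r)^−n)/r]) = ¥14,216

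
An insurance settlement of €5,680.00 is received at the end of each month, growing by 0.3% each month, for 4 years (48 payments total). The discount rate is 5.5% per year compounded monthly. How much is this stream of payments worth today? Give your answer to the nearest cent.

Periodic rate r = 0.055/12 per month; n is counted in months.
Growing ordinary annuity: PV = PMT₁ × [1 − ((1+g)/(1+r))^n] / (r − g) = 5,680 × [1 − ((1+0.003)/(1+r))^48] / (r − 0.003) = €261,582.66.

€261,582.66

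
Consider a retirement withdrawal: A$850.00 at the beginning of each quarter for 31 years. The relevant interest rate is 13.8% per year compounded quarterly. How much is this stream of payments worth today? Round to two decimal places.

A$25,107.71

This is an annuity due: 124 payments of A$850.00 at the beginning of each quarter.
Periodic rate r = 0.138/4 per quarter; n is counted in quarters.
PV = PMT × [(1 − (1+r)^−n)/r] × (1+r) = 850 × [1 − (1+r)^−124] / r × (1+r) = A$25,107.71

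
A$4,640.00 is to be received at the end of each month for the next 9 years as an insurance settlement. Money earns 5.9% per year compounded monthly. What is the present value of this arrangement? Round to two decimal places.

A$388,078.06

This is an ordinary annuity: 108 payments of A$4,640.00 at the end of each month.
Periodic rate r = 0.059/12 per month; n is counted in months.
PV = PMT × [(1 − (1+r)^−n)/r] = 4,640 × [1 − (1+r)^−108] / r = A$388,078.06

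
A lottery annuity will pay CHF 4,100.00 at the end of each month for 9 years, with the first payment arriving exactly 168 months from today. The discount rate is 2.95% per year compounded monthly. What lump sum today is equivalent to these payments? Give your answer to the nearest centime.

CHF 257,802.43

Ordinary annuity of 108 payments, first payment at period 168.
Periodic rate r = 0.0295/12 per month; n is counted in months.
The ordinary-annuity PV formula values the stream one period before the first payment (period 167); discount that back 167 periods:
PV₀ = 4,100 × [1 − (1+r)^−108] / r × (1+r)^−167 = CHF 257,802.43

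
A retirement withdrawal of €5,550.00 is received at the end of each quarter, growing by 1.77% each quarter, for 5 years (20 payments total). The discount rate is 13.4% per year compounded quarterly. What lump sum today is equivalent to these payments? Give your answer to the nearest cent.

Periodic rate r = 0.134/4 per quarter; n is counted in quarters.
Growing ordinary annuity: PV = PMT₁ × [1 − ((1+g)/(1+r))^n] / (r − g) = 5,550 × [1 − ((1+0.0177)/(1+r))^20] / (r − 0.0177) = €93,145.76.

€93,145.76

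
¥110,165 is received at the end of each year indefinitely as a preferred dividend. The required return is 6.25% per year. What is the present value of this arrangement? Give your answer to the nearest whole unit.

Periodic rate r = 0.0625 per year.
Level perpetuity: PV = PMT / r = 110,165 / (0.0625) = ¥1,762,640.

¥1,762,640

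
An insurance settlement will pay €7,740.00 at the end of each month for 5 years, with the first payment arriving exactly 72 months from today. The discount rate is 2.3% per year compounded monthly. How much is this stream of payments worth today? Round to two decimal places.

Ordinary annuity of 60 payments, first payment at period 72.
Periodic rate r = 0.023/12 per month; n is counted in months.
The ordinary-annuity PV formula values the stream one period before the first payment (period 71); discount that back 71 periods:
PV₀ = 7,740 × [1 − (1+r)^−60] / r × (1+r)^−71 = €382,581.06

€382,581.06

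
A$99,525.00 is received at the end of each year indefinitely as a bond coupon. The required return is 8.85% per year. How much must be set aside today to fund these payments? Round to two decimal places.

Periodic rate r = 0.0885 per year.
Level perpetuity: PV = PMT / r = 99,525 / (0.0885) = A$1,124,576.27.

A$1,124,576.27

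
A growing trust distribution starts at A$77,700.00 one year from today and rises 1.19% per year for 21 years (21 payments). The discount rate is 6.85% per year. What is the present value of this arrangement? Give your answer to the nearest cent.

Periodic rate r = 0.0685 per year.
Growing ordinary annuity: PV = PMT₁ × [1 − ((1+g)/(1+r))^n] / (r − g) = 77,700 × [1 − ((1+0.0119)/(1+r))^21] / (r − 0.0119) = A$935,038.61.

A$935,038.61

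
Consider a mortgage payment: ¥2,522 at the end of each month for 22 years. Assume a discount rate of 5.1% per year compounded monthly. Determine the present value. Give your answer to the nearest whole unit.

¥399,720

This is an ordinary annuity: 264 payments of ¥2,522 at the end of each month.
Periodic rate r = 0.051/12 per month; n is counted in months.
PV = PMT × [(1 − (1+r)^−n)/r] = 2,522 × [1 − (1+r)^−264] / r = ¥399,720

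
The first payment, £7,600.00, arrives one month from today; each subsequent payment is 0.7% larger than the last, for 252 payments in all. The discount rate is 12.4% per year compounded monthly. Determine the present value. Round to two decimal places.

Periodic rate r = 0.124/12 per month; n is counted in months.
Growing ordinary annuity: PV = PMT₁ × [1 − ((1+g)/(1+r))^n] / (r − g) = 7,600 × [1 − ((1+0.007)/(1+r))^252] / (r − 0.007) = £1,288,570.92.

£1,288,570.92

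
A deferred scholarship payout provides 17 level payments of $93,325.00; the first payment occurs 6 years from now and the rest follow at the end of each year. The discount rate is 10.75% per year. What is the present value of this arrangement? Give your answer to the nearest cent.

Ordinary annuity of 17 payments, first payment at period 6.
Periodic rate r = 0.1075 per year.
The ordinary-annuity PV formula values the stream one period before the first payment (period 5); discount that back 5 periods:
PV₀ = 93,325 × [1 − (1+r)^−17] / r × (1+r)^−5 = $429,200.71

$429,200.71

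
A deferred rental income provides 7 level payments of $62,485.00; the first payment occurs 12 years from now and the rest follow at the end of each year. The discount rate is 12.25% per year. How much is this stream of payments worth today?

$79,362.18

Ordinary annuity of 7 payments, first payment at period 12.
Periodic rate r = 0.1225 per year.
The ordinary-annuity PV formula values the stream one period before the first payment (period 11); discount that back 11 periods:
PV₀ = 62,485 × [1 − (1+r)^−7] / r × (1+r)^−11 = $79,362.18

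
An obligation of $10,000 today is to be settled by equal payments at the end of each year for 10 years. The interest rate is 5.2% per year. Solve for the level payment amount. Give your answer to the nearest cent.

Level ordinary annuity; solve PV = PMT × [(1 − (1+r)^−n)/r] for PMT.
Periodic rate r = 0.052 per year.
With n = 10: PMT = 10,000 / ([(1 − (1+r)^−n)/r]) = $1,307.65

$1,307.65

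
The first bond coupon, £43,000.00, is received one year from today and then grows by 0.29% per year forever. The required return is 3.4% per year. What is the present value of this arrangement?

Periodic rate r = 0.034 per year.
Growing perpetuity (Gordon): PV = PMT₁ / (r − g) = 43,000 / (r − 0.0029) = £1,382,636.66.

£1,382,636.66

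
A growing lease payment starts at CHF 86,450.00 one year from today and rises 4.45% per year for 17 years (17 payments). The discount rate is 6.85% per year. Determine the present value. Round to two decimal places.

Periodic rate r = 0.0685 per year.
Growing ordinary annuity: PV = PMT₁ × [1 − ((1+g)/(1+r))^n] / (r − g) = 86,450 × [1 − ((1+0.0445)/(1+r))^17] / (r − 0.0445) = CHF 1,153,976.54.

CHF 1,153,976.54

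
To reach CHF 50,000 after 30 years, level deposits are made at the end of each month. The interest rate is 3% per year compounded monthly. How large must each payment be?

CHF 85.80

Level ordinary annuity; solve FV = PMT × [((1+r)^n − 1)/r] for PMT.
Periodic rate r = 0.03/12 per month; n is counted in months.
With n = 360: PMT = 50,000 / ([((1+r)^n − 1)/r]) = CHF 85.80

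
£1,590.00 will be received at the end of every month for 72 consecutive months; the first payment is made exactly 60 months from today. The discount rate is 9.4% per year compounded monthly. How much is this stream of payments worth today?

£55,055.71

Ordinary annuity of 72 payments, first payment at period 60.
Periodic rate r = 0.094/12 per month; n is counted in months.
The ordinary-annuity PV formula values the stream one period before the first payment (period 59); discount that back 59 periods:
PV₀ = 1,590 × [1 − (1+r)^−72] / r × (1+r)^−59 = £55,055.71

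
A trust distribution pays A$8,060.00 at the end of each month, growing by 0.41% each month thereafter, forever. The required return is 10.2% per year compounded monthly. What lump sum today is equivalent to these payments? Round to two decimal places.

Periodic rate r = 0.102/12 per month.
Growing perpetuity (Gordon): PV = PMT₁ / (r − g) = 8,060 / (r − 0.0041) = A$1,831,818.18.

A$1,831,818.18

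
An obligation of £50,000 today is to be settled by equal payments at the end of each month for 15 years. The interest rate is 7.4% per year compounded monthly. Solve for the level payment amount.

Level ordinary annuity; solve PV = PMT × [(1 − (1+r)^−n)/r] for PMT.
Periodic rate r = 0.074/12 per month; n is counted in months.
With n = 180: PMT = 50,000 / ([(1 − (1+r)^−n)/r]) = £460.67

£460.67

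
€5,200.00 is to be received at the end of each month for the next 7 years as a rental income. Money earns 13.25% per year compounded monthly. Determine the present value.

€283,716.52

This is an ordinary annuity: 84 payments of €5,200.00 at the end of each month.
Periodic rate r = 0.1325/12 per month; n is counted in months.
PV = PMT × [(1 − (1+r)^−n)/r] = 5,200 × [1 − (1+r)^−84] / r = €283,716.52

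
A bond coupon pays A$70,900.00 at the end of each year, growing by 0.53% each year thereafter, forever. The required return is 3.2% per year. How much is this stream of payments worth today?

Periodic rate r = 0.032 per year.
Growing perpetuity (Gordon): PV = PMT₁ / (r − g) = 70,900 / (r − 0.0053) = A$2,655,430.71.

A$2,655,430.71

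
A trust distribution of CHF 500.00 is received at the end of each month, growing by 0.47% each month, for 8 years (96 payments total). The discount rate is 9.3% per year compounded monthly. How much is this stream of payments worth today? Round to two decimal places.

Periodic rate r = 0.093/12 per month; n is counted in months.
Growing ordinary annuity: PV = PMT₁ × [1 − ((1+g)/(1+r))^n] / (r − g) = 500 × [1 − ((1+0.0047)/(1+r))^96] / (r − 0.0047) = CHF 41,389.50.

CHF 41,389.50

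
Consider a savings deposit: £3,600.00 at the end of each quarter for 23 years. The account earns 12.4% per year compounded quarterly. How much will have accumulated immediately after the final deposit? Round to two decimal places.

This is an ordinary annuity: 92 deposits of £3,600.00 at the end of each quarter.
Periodic rate r = 0.124/4 per quarter; n is counted in quarters.
FV = PMT × [((1+r)^n − 1)/r] = 3,600 × [(1+r)^92 − 1] / r = £1,810,233.46

£1,810,233.46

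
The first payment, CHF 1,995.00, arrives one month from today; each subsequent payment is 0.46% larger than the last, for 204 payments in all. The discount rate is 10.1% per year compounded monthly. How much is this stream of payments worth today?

CHF 281,548.64

Periodic rate r = 0.101/12 per month; n is counted in months.
Growing ordinary annuity: PV = PMT₁ × [1 − ((1+g)/(1+r))^n] / (r − g) = 1,995 × [1 − ((1+0.0046)/(1+r))^204] / (r − 0.0046) = CHF 281,548.64.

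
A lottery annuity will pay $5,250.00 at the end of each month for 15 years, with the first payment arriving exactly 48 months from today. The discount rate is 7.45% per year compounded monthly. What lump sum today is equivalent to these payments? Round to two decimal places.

$424,692.04

Ordinary annuity of 180 payments, first payment at period 48.
Periodic rate r = 0.0745/12 per month; n is counted in months.
The ordinary-annuity PV formula values the stream one period before the first payment (period 47); discount that back 47 periods:
PV₀ = 5,250 × [1 − (1+r)^−180] / r × (1+r)^−47 = $424,692.04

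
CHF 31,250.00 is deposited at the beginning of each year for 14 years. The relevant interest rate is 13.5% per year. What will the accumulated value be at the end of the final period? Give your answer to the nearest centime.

This is an annuity due: 14 deposits of CHF 31,250.00 at the beginning of each year.
Periodic rate r = 0.135 per year.
FV = PMT × [((1+r)^n − 1)/r] × (1+r) = 31,250 × [(1+r)^14 − 1] / r × (1+r) = CHF 1,284,139.80

CHF 1,284,139.80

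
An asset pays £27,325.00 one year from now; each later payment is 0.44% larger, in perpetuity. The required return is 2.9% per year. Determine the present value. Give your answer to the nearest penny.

£1,110,772.36

Periodic rate r = 0.029 per year.
Growing perpetuity (Gordon): PV = PMT₁ / (r − g) = 27,325 / (r − 0.0044) = £1,110,772.36.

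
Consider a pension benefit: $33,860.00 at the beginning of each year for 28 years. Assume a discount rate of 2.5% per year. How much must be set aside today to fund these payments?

This is an annuity due: 28 payments of $33,860.00 at the beginning of each year.
Periodic rate r = 0.025 per year.
PV = PMT × [(1 − (1+r)^−n)/r] × (1+r) = 33,860 × [1 − (1+r)^−28] / r × (1+r) = $692,911.41

$692,911.41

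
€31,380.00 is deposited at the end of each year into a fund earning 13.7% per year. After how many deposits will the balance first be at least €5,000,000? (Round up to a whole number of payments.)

25 payments

Periodic rate r = 0.137 per year.
Ordinary annuity FV: 5,000,000 = 31,380 × [((1+r)^n − 1)/r].
(1+r)^n = 1 + 5,000,000 × r / 31,380, so n = ln(1 + 5,000,000·r/31,380) / ln(1+r) = 24.36.
Round up to a whole number of payments: n = 25.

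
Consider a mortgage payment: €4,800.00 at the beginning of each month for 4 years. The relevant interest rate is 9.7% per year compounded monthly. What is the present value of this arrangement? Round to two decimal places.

This is an annuity due: 48 payments of €4,800.00 at the beginning of each month.
Periodic rate r = 0.097/12 per month; n is counted in months.
PV = PMT × [(1 − (1+r)^−n)/r] × (1+r) = 4,800 × [1 − (1+r)^−48] / r × (1+r) = €191,873.09

€191,873.09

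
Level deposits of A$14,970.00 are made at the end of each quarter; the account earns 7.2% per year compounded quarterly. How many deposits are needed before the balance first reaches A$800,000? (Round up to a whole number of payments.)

Periodic rate r = 0.072/4 per quarter; n is counted in quarters.
Ordinary annuity FV: 800,000 = 14,970 × [((1+r)^n − 1)/r].
(1+r)^n = 1 + 800,000 × r / 14,970, so n = ln(1 + 800,000·r/14,970) / ln(1+r) = 37.78.
Round up to a whole number of payments: n = 38.

38 payments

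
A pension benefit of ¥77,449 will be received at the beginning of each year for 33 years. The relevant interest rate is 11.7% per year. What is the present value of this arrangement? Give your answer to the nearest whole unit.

This is an annuity due: 33 payments of ¥77,449 at the beginning of each year.
Periodic rate r = 0.117 per year.
PV = PMT × [(1 − (1+r)^−n)/r] × (1+r) = 77,449 × [1 − (1+r)^−33] / r × (1+r) = ¥720,214

¥720,214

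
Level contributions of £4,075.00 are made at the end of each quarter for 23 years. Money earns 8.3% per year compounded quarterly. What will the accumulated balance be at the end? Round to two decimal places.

This is an ordinary annuity: 92 deposits of £4,075.00 at the end of each quarter.
Periodic rate r = 0.083/4 per quarter; n is counted in quarters.
FV = PMT × [((1+r)^n − 1)/r] = 4,075 × [(1+r)^92 − 1] / r = £1,102,866.07

£1,102,866.07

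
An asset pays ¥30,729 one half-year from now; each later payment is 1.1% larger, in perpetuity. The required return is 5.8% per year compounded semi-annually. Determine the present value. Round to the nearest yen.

Periodic rate r = 0.058/2 per half-year.
Growing perpetuity (Gordon): PV = PMT₁ / (r − g) = 30,729 / (r − 0.011) = ¥1,707,167.

¥1,707,167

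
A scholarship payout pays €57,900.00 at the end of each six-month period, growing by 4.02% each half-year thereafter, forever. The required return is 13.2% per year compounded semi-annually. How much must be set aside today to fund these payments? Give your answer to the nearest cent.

Periodic rate r = 0.132/2 per half-year.
Growing perpetuity (Gordon): PV = PMT₁ / (r − g) = 57,900 / (r − 0.0402) = €2,244,186.05.

€2,244,186.05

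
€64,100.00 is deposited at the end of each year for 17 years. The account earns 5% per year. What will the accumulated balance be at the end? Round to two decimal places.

This is an ordinary annuity: 17 deposits of €64,100.00 at the end of each year.
Periodic rate r = 0.05 per year.
FV = PMT × [((1+r)^n − 1)/r] = 64,100 × [(1+r)^17 − 1] / r = €1,656,367.48

€1,656,367.48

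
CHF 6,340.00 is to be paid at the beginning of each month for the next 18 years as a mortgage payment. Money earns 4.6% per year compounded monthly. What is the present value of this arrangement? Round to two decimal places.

This is an annuity due: 216 payments of CHF 6,340.00 at the beginning of each month.
Periodic rate r = 0.046/12 per month; n is counted in months.
PV = PMT × [(1 − (1+r)^−n)/r] × (1+r) = 6,340 × [1 − (1+r)^−216] / r × (1+r) = CHF 933,702.35

CHF 933,702.35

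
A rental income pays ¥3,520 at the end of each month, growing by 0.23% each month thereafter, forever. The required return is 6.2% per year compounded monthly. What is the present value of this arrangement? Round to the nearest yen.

Periodic rate r = 0.062/12 per month.
Growing perpetuity (Gordon): PV = PMT₁ / (r − g) = 3,520 / (r − 0.0023) = ¥1,227,907.

¥1,227,907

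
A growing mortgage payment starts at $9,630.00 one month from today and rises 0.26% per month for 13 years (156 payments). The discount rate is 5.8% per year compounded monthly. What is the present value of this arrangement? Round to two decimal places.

Periodic rate r = 0.058/12 per month; n is counted in months.
Growing ordinary annuity: PV = PMT₁ × [1 − ((1+g)/(1+r))^n] / (r − g) = 9,630 × [1 − ((1+0.0026)/(1+r))^156] / (r − 0.0026) = $1,264,573.31.

$1,264,573.31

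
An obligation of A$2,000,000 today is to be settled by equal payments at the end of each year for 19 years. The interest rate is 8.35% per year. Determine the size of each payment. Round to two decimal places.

A$213,526.77

Level ordinary annuity; solve PV = PMT × [(1 − (1+r)^−n)/r] for PMT.
Periodic rate r = 0.0835 per year.
With n = 19: PMT = 2,000,000 / ([(1 − (1+r)^−n)/r]) = A$213,526.77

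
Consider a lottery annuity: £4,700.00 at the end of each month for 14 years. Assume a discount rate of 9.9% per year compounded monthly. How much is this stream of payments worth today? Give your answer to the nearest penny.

£426,418.43

This is an ordinary annuity: 168 payments of £4,700.00 at the end of each month.
Periodic rate r = 0.099/12 per month; n is counted in months.
PV = PMT × [(1 − (1+r)^−n)/r] = 4,700 × [1 − (1+r)^−168] / r = £426,418.43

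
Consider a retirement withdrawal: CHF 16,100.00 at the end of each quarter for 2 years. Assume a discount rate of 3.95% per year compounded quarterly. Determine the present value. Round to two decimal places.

This is an ordinary annuity: 8 payments of CHF 16,100.00 at the end of each quarter.
Periodic rate r = 0.0395/4 per quarter; n is counted in quarters.
PV = PMT × [(1 − (1+r)^−n)/r] = 16,100 × [1 − (1+r)^−8] / r = CHF 123,259.85

CHF 123,259.85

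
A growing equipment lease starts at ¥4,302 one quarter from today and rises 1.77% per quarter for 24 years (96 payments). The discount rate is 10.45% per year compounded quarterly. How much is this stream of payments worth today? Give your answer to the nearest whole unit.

Periodic rate r = 0.1045/4 per quarter; n is counted in quarters.
Growing ordinary annuity: PV = PMT₁ × [1 − ((1+g)/(1+r))^n] / (r − g) = 4,302 × [1 − ((1+0.0177)/(1+r))^96] / (r − 0.0177) = ¥279,218.

¥279,218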